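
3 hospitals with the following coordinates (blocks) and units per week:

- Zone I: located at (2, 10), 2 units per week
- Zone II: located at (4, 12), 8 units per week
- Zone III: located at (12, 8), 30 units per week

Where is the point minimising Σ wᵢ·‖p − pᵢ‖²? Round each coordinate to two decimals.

The minimiser of Σwᵢ‖p−pᵢ‖² is the weighted centroid p* = (Σwᵢpᵢ)/(Σwᵢ).
Σwᵢ = 40.
Σwᵢxᵢ = 2·2 + 8·4 + 30·12 = 396.
Σwᵢyᵢ = 2·10 + 8·12 + 30·8 = 356.
x* = 396/40 = 9.90, y* = 356/40 = 8.90.

(9.90, 8.90)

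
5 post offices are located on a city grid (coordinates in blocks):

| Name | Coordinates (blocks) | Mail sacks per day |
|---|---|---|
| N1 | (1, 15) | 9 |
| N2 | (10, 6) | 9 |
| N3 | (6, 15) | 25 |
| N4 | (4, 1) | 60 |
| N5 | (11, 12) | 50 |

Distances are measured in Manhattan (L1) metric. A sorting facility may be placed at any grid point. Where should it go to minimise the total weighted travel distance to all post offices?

Manhattan distance separates: Σwᵢ(|x−xᵢ|+|y−yᵢ|) = Σwᵢ|x−xᵢ| + Σwᵢ|y−yᵢ|, so x and y are optimised independently as 1-D weighted medians.
Total weight W = 153; half = 76.5.
x-coordinate, sorted with cumulative weight:
  x=1 (N1, w=9) cum 9
  x=4 (N4, w=60) cum 69
  x=6 (N3, w=25) cum 94  ← median
  x=10 (N2, w=9) cum 103
  x=11 (N5, w=50) cum 153
⇒ x* = 6
y-coordinate, sorted with cumulative weight:
  y=1 (N4, w=60) cum 60
  y=6 (N2, w=9) cum 69
  y=12 (N5, w=50) cum 119  ← median
  y=15 (N1, w=9) cum 128
  y=15 (N3, w=25) cum 153
⇒ y* = 12

(6, 12)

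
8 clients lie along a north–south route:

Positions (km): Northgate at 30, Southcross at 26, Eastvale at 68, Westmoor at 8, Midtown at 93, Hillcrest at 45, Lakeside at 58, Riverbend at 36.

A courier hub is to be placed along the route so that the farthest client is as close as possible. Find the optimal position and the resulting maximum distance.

The 1-center on a line is the midpoint of the two extreme points: leftmost at 8, rightmost at 93.
Optimal location = (8 + 93)/2 = 50.5; maximum distance = (93 − 8)/2 = 42.5.

location 50.5, max distance 42.5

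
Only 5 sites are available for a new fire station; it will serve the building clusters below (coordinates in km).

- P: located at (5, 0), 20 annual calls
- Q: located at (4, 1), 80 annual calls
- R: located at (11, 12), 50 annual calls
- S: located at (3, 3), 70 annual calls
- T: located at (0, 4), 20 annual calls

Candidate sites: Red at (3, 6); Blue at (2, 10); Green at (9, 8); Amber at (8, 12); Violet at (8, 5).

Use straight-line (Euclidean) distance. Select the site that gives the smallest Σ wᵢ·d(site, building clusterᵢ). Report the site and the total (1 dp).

Red, total 1316.5 km

Total weighted distance at each candidate:
  Red (3, 6): total = 1316.5
  Blue (2, 10): total = 2028.8
  Green (9, 8): total = 1834.4
  Amber (8, 12): total = 2280.7
  Violet (8, 5): total = 1488.2
Minimum is at Red with total 1316.5 km.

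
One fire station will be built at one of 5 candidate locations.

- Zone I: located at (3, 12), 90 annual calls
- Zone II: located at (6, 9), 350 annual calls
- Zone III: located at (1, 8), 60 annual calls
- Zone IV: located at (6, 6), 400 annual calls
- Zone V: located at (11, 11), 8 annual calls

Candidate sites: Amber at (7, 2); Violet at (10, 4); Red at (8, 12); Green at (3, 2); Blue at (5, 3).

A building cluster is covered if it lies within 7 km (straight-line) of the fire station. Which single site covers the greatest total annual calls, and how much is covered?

Coverage radius r = 7 km; a point is covered iff (Δx)²+(Δy)² ≤ 7² = 49.
  Amber (7, 2): covers {Zone IV} → 400
  Violet (10, 4): covers {Zone II, Zone IV} → 750
  Red (8, 12): covers {Zone I, Zone II, Zone IV, Zone V} → 848
  Green (3, 2): covers {Zone III, Zone IV} → 460
  Blue (5, 3): covers {Zone II, Zone III, Zone IV} → 810
Maximum coverage at Red: 848 annual calls.

Red, covering 848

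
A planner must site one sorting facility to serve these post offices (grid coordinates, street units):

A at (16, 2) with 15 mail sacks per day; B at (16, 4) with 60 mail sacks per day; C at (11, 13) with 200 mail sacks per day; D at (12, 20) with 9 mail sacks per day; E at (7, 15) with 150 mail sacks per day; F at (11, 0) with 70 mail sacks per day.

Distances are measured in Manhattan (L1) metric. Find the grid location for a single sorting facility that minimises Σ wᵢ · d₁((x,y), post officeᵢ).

Manhattan distance separates: Σwᵢ(|x−xᵢ|+|y−yᵢ|) = Σwᵢ|x−xᵢ| + Σwᵢ|y−yᵢ|, so x and y are optimised independently as 1-D weighted medians.
Total weight W = 504; half = 252.
x-coordinate, sorted with cumulative weight:
  x=7 (E, w=150) cum 150
  x=11 (C, w=200) cum 350  ← median
  x=11 (F, w=70) cum 420
  x=12 (D, w=9) cum 429
  x=16 (A, w=15) cum 444
  x=16 (B, w=60) cum 504
⇒ x* = 11
y-coordinate, sorted with cumulative weight:
  y=0 (F, w=70) cum 70
  y=2 (A, w=15) cum 85
  y=4 (B, w=60) cum 145
  y=13 (C, w=200) cum 345  ← median
  y=15 (E, w=150) cum 495
  y=20 (D, w=9) cum 504
⇒ y* = 13

(11, 13)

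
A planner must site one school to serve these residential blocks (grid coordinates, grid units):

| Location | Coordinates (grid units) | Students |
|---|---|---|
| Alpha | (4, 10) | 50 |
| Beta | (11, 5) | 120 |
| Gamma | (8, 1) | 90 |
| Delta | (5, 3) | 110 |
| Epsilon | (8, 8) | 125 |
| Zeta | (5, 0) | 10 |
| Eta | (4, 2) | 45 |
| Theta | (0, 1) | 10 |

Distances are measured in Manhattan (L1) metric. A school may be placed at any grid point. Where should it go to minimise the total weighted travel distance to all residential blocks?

(8, 5)

Manhattan distance separates: Σwᵢ(|x−xᵢ|+|y−yᵢ|) = Σwᵢ|x−xᵢ| + Σwᵢ|y−yᵢ|, so x and y are optimised independently as 1-D weighted medians.
Total weight W = 560; half = 280.
x-coordinate, sorted with cumulative weight:
  x=0 (Theta, w=10) cum 10
  x=4 (Alpha, w=50) cum 60
  x=4 (Eta, w=45) cum 105
  x=5 (Delta, w=110) cum 215
  x=5 (Zeta, w=10) cum 225
  x=8 (Gamma, w=90) cum 315  ← median
  x=8 (Epsilon, w=125) cum 440
  x=11 (Beta, w=120) cum 560
⇒ x* = 8
y-coordinate, sorted with cumulative weight:
  y=0 (Zeta, w=10) cum 10
  y=1 (Gamma, w=90) cum 100
  y=1 (Theta, w=10) cum 110
  y=2 (Eta, w=45) cum 155
  y=3 (Delta, w=110) cum 265
  y=5 (Beta, w=120) cum 385  ← median
  y=8 (Epsilon, w=125) cum 510
  y=10 (Alpha, w=50) cum 560
⇒ y* = 5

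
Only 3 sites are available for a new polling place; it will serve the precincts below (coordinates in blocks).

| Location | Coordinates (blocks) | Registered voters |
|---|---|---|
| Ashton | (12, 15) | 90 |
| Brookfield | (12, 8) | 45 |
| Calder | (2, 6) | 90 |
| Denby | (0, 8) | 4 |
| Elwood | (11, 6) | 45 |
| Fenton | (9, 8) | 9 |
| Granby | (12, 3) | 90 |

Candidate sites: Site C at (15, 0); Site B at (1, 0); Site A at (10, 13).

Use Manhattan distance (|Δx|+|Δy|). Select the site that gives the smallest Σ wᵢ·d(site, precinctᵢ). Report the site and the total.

Total weighted distance at each candidate:
  Site C (15, 0): total = 5033
  Site B (1, 0): total = 5985
  Site A (10, 13): total = 3579
Minimum is at Site A with total 3579 blocks.

Site A, total 3579 blocks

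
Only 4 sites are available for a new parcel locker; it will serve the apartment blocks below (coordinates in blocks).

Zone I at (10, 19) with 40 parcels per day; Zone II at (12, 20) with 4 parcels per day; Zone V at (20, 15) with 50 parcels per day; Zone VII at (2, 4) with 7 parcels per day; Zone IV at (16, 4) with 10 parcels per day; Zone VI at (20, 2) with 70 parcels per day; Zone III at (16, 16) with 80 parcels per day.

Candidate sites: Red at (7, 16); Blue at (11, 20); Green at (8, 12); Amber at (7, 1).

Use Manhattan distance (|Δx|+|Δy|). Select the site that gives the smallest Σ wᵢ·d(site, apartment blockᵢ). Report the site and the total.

Blue, total 3779 blocks

Total weighted distance at each candidate:
  Red (7, 16): total = 3915
  Blue (11, 20): total = 3779
  Green (8, 12): total = 3916
  Amber (7, 1): total = 5362
Minimum is at Blue with total 3779 blocks.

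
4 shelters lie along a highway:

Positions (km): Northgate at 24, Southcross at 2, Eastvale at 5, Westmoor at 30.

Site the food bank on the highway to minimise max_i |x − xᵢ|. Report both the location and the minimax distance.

The 1-center on a line is the midpoint of the two extreme points: leftmost at 2, rightmost at 30.
Optimal location = (2 + 30)/2 = 16; maximum distance = (30 − 2)/2 = 14.

location 16, max distance 14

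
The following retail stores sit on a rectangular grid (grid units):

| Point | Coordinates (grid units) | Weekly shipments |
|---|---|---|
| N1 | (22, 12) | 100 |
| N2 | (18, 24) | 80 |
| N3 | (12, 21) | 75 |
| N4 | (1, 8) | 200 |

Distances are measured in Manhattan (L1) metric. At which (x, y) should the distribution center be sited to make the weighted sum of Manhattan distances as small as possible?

Manhattan distance separates: Σwᵢ(|x−xᵢ|+|y−yᵢ|) = Σwᵢ|x−xᵢ| + Σwᵢ|y−yᵢ|, so x and y are optimised independently as 1-D weighted medians.
Total weight W = 455; half = 227.5.
x-coordinate, sorted with cumulative weight:
  x=1 (N4, w=200) cum 200
  x=12 (N3, w=75) cum 275  ← median
  x=18 (N2, w=80) cum 355
  x=22 (N1, w=100) cum 455
⇒ x* = 12
y-coordinate, sorted with cumulative weight:
  y=8 (N4, w=200) cum 200
  y=12 (N1, w=100) cum 300  ← median
  y=21 (N3, w=75) cum 375
  y=24 (N2, w=80) cum 455
⇒ y* = 12

(12, 12)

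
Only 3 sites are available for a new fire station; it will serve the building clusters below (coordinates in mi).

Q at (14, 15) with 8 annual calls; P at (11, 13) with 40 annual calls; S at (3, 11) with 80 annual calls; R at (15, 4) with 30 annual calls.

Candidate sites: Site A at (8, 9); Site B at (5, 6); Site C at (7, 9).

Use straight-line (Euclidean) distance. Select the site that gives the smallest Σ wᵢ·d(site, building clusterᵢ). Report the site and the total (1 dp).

Total weighted distance at each candidate:
  Site A (8, 9): total = 956.8
  Site B (5, 6): total = 1207.4
  Site C (7, 9): total = 940.8
Minimum is at Site C with total 940.8 mi.

Site C, total 940.8 mi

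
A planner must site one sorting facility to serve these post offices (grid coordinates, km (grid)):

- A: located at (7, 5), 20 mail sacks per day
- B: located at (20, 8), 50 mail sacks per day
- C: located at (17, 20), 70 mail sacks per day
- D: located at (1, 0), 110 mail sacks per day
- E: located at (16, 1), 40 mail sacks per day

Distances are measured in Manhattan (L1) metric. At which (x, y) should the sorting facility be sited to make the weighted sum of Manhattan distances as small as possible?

Manhattan distance separates: Σwᵢ(|x−xᵢ|+|y−yᵢ|) = Σwᵢ|x−xᵢ| + Σwᵢ|y−yᵢ|, so x and y are optimised independently as 1-D weighted medians.
Total weight W = 290; half = 145.
x-coordinate, sorted with cumulative weight:
  x=1 (D, w=110) cum 110
  x=7 (A, w=20) cum 130
  x=16 (E, w=40) cum 170  ← median
  x=17 (C, w=70) cum 240
  x=20 (B, w=50) cum 290
⇒ x* = 16
y-coordinate, sorted with cumulative weight:
  y=0 (D, w=110) cum 110
  y=1 (E, w=40) cum 150  ← median
  y=5 (A, w=20) cum 170
  y=8 (B, w=50) cum 220
  y=20 (C, w=70) cum 290
⇒ y* = 1

(16, 1)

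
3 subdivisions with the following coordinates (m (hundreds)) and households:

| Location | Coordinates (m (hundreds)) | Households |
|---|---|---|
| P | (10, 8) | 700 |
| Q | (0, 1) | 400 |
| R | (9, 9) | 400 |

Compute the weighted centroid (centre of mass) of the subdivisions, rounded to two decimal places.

(7.07, 6.40)

The minimiser of Σwᵢ‖p−pᵢ‖² is the weighted centroid p* = (Σwᵢpᵢ)/(Σwᵢ).
Σwᵢ = 1500.
Σwᵢxᵢ = 700·10 + 400·0 + 400·9 = 10600.
Σwᵢyᵢ = 700·8 + 400·1 + 400·9 = 9600.
x* = 10600/1500 = 7.07, y* = 9600/1500 = 6.40.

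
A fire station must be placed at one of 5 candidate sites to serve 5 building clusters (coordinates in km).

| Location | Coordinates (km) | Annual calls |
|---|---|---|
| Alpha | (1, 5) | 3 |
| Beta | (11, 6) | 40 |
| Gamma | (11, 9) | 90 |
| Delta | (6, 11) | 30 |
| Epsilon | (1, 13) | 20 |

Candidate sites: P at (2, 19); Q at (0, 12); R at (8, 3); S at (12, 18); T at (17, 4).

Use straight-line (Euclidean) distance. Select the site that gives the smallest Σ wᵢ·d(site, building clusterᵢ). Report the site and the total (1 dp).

R, total 1286.8 km

Total weighted distance at each candidate:
  P (2, 19): total = 2275.4
  Q (0, 12): total = 1759.3
  R (8, 3): total = 1286.8
  S (12, 18): total = 1866.0
  T (17, 4): total = 1762.3
Minimum is at R with total 1286.8 km.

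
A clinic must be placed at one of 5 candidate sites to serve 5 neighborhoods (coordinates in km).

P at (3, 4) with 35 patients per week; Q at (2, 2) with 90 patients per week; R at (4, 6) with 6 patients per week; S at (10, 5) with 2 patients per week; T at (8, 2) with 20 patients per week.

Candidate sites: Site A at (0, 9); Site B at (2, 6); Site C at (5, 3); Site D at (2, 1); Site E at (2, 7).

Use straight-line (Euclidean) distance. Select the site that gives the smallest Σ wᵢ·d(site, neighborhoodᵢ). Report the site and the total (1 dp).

Total weighted distance at each candidate:
  Site A (0, 9): total = 1123.4
  Site B (2, 6): total = 610.6
  Site C (5, 3): total = 455.9
  Site D (2, 1): total = 372.5
  Site E (2, 7): total = 746.8
Minimum is at Site D with total 372.5 km.

Site D, total 372.5 km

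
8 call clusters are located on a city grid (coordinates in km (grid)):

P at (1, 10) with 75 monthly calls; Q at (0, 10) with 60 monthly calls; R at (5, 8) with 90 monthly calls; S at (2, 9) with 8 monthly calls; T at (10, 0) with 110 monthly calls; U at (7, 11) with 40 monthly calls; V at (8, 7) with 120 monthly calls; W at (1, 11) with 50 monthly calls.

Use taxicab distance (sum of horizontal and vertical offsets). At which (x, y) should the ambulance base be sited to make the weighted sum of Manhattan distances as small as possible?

(5, 8)

Manhattan distance separates: Σwᵢ(|x−xᵢ|+|y−yᵢ|) = Σwᵢ|x−xᵢ| + Σwᵢ|y−yᵢ|, so x and y are optimised independently as 1-D weighted medians.
Total weight W = 553; half = 276.5.
x-coordinate, sorted with cumulative weight:
  x=0 (Q, w=60) cum 60
  x=1 (P, w=75) cum 135
  x=1 (W, w=50) cum 185
  x=2 (S, w=8) cum 193
  x=5 (R, w=90) cum 283  ← median
  x=7 (U, w=40) cum 323
  x=8 (V, w=120) cum 443
  x=10 (T, w=110) cum 553
⇒ x* = 5
y-coordinate, sorted with cumulative weight:
  y=0 (T, w=110) cum 110
  y=7 (V, w=120) cum 230
  y=8 (R, w=90) cum 320  ← median
  y=9 (S, w=8) cum 328
  y=10 (P, w=75) cum 403
  y=10 (Q, w=60) cum 463
  y=11 (U, w=40) cum 503
  y=11 (W, w=50) cum 553
⇒ y* = 8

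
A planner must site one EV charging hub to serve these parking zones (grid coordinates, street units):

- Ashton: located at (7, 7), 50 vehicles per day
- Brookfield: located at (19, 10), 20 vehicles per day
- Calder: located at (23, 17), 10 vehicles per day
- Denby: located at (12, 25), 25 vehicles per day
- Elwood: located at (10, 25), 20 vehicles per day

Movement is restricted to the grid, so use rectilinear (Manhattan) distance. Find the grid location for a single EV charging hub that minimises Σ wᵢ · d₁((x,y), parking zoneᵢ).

Manhattan distance separates: Σwᵢ(|x−xᵢ|+|y−yᵢ|) = Σwᵢ|x−xᵢ| + Σwᵢ|y−yᵢ|, so x and y are optimised independently as 1-D weighted medians.
Total weight W = 125; half = 62.5.
x-coordinate, sorted with cumulative weight:
  x=7 (Ashton, w=50) cum 50
  x=10 (Elwood, w=20) cum 70  ← median
  x=12 (Denby, w=25) cum 95
  x=19 (Brookfield, w=20) cum 115
  x=23 (Calder, w=10) cum 125
⇒ x* = 10
y-coordinate, sorted with cumulative weight:
  y=7 (Ashton, w=50) cum 50
  y=10 (Brookfield, w=20) cum 70  ← median
  y=17 (Calder, w=10) cum 80
  y=25 (Denby, w=25) cum 105
  y=25 (Elwood, w=20) cum 125
⇒ y* = 10

(10, 10)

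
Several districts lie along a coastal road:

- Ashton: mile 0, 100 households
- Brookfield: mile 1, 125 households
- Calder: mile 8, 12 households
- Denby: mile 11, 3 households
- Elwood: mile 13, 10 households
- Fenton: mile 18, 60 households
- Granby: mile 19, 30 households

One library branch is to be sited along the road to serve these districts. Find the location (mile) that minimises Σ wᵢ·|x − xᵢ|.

x = 1

For a sum of weighted absolute distances on a line, the optimum is the weighted median (not the mean). Total weight W = 340; half-weight = 170.
Sort by position and accumulate weight:
  mile 0 (Ashton, w=100) → cum 100
  mile 1 (Brookfield, w=125) → cum 225  ≥ 170 → median here
  mile 8 (Calder, w=12) → cum 237
  mile 11 (Denby, w=3) → cum 240
  mile 13 (Elwood, w=10) → cum 250
  mile 18 (Fenton, w=60) → cum 310
  mile 19 (Granby, w=30) → cum 340
Optimal location: mile 1.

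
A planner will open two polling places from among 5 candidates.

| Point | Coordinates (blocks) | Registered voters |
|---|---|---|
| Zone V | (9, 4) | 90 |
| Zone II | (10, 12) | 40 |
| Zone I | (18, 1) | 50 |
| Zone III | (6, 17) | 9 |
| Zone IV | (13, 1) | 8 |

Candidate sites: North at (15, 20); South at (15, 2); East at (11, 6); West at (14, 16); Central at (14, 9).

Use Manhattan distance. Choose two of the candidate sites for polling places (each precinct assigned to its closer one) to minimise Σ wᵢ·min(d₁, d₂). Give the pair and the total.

{South, East}, total 1008

Evaluate every pair (each demand assigned to the nearer of the two):
  {South, East}: total = 1008
  {South, West}: total = 1345
  {South, Central}: total = 1368
  {East, West}: total = 1377
  {North, East}: total = 1404
  {East, Central}: total = 1440
  {North, South}: total = 1572
  {West, Central}: total = 1933
  {North, Central}: total = 1960
  {North, West}: total = 3009
Best pair: {South, East} with total 1008.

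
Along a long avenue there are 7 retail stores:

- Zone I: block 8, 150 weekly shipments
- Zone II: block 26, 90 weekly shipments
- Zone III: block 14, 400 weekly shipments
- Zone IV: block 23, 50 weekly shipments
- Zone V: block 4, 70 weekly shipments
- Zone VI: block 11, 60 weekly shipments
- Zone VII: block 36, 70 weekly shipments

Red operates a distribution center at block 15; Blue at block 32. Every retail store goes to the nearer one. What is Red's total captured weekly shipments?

The indifferent point is the midpoint (15+32)/2 = 23.5; retail stores left of it (closer to Red at 15) go to Red, those right go to Blue.
  Zone V at 4 (w=70) → Red
  Zone I at 8 (w=150) → Red
  Zone VI at 11 (w=60) → Red
  Zone III at 14 (w=400) → Red
  Zone IV at 23 (w=50) → Red
  Zone II at 26 (w=90) → Blue
  Zone VII at 36 (w=70) → Blue
Red captures 730; Blue captures 160.

730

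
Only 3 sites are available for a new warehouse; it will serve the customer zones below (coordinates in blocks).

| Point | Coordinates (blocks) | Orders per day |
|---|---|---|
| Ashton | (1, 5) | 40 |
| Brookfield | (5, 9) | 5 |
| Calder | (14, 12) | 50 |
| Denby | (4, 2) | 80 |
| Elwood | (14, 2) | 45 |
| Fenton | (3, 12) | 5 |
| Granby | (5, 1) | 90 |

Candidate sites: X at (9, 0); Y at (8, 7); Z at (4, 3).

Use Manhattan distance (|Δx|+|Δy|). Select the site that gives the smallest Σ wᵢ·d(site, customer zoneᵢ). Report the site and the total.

Total weighted distance at each candidate:
  X (9, 0): total = 2850
  Y (8, 7): total = 3010
  Z (4, 3): total = 2080
Minimum is at Z with total 2080 blocks.

Z, total 2080 blocks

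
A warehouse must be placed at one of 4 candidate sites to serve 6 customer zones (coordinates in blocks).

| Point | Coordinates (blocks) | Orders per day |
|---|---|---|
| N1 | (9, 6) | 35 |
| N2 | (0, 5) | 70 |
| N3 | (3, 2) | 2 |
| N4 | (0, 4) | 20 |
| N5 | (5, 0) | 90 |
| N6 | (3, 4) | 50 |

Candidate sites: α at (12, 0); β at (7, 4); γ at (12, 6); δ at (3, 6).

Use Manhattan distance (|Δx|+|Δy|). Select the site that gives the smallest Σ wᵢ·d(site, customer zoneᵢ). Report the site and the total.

δ, total 1418 blocks

Total weighted distance at each candidate:
  α (12, 0): total = 3127
  β (7, 4): total = 1592
  γ (12, 6): total = 3041
  δ (3, 6): total = 1418
Minimum is at δ with total 1418 blocks.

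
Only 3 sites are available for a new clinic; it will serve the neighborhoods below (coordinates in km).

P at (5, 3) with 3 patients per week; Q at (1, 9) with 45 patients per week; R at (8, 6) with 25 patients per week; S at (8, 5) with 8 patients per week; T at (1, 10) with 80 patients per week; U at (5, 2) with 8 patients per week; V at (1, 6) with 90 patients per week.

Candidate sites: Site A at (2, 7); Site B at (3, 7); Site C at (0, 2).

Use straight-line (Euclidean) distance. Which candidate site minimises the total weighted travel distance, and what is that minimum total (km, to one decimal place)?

Total weighted distance at each candidate:
  Site A (2, 7): total = 745.2
  Site B (3, 7): total = 844.0
  Site C (0, 2): total = 1681.5
Minimum is at Site A with total 745.2 km.

Site A, total 745.2 km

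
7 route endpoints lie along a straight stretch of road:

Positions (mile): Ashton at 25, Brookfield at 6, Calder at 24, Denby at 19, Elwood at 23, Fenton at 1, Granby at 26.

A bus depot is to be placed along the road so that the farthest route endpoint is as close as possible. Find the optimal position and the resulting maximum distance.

The 1-center on a line is the midpoint of the two extreme points: leftmost at 1, rightmost at 26.
Optimal location = (1 + 26)/2 = 13.5; maximum distance = (26 − 1)/2 = 12.5.

location 13.5, max distance 12.5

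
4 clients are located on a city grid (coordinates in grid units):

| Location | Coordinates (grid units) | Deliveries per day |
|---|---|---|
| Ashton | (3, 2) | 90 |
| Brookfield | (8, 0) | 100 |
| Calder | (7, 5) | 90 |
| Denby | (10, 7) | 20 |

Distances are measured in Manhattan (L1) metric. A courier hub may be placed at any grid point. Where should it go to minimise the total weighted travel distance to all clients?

(7, 2)

Manhattan distance separates: Σwᵢ(|x−xᵢ|+|y−yᵢ|) = Σwᵢ|x−xᵢ| + Σwᵢ|y−yᵢ|, so x and y are optimised independently as 1-D weighted medians.
Total weight W = 300; half = 150.
x-coordinate, sorted with cumulative weight:
  x=3 (Ashton, w=90) cum 90
  x=7 (Calder, w=90) cum 180  ← median
  x=8 (Brookfield, w=100) cum 280
  x=10 (Denby, w=20) cum 300
⇒ x* = 7
y-coordinate, sorted with cumulative weight:
  y=0 (Brookfield, w=100) cum 100
  y=2 (Ashton, w=90) cum 190  ← median
  y=5 (Calder, w=90) cum 280
  y=7 (Denby, w=20) cum 300
⇒ y* = 2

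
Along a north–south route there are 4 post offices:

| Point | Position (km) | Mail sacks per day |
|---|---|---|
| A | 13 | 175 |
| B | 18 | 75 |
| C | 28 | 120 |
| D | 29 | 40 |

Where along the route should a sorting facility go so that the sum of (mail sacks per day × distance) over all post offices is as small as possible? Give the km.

For a sum of weighted absolute distances on a line, the optimum is the weighted median (not the mean). Total weight W = 410; half-weight = 205.
Sort by position and accumulate weight:
  km 13 (A, w=175) → cum 175
  km 18 (B, w=75) → cum 250  ≥ 205 → median here
  km 28 (C, w=120) → cum 370
  km 29 (D, w=40) → cum 410
Optimal location: km 18.

x = 18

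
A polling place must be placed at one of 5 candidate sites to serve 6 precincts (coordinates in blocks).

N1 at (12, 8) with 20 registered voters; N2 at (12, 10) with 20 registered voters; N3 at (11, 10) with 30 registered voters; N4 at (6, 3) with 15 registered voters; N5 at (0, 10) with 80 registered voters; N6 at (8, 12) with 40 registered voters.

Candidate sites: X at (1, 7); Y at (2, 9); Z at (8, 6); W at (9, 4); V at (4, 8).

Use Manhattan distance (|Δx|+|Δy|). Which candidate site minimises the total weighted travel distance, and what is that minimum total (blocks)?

Total weighted distance at each candidate:
  X (1, 7): total = 1845
  Y (2, 9): total = 1490
  Z (8, 6): total = 1765
  W (9, 4): total = 2180
  V (4, 8): total = 1535
Minimum is at Y with total 1490 blocks.

Y, total 1490 blocks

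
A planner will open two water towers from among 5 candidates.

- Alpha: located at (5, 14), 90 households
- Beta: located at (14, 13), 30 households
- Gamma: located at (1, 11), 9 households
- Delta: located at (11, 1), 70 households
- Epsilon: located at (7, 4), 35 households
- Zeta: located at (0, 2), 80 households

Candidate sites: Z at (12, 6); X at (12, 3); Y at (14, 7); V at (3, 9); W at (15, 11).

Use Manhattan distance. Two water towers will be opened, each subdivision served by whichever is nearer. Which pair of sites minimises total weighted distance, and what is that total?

Evaluate every pair (each demand assigned to the nearer of the two):
  {X, V}: total = 2246
  {Z, V}: total = 2401
  {Y, V}: total = 2591
  {X, W}: total = 2846
  {V, W}: total = 2851
  {Z, X}: total = 3224
  {X, Y}: total = 3233
  {Z, W}: total = 3331
  {Z, Y}: total = 3619
  {Y, W}: total = 3886
Best pair: {X, V} with total 2246.

{X, V}, total 2246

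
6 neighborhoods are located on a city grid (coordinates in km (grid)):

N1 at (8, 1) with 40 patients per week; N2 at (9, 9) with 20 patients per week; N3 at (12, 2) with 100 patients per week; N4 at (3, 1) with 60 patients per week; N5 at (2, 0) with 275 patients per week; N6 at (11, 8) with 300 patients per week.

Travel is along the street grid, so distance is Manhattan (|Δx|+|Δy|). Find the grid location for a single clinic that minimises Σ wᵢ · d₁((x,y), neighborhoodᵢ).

Manhattan distance separates: Σwᵢ(|x−xᵢ|+|y−yᵢ|) = Σwᵢ|x−xᵢ| + Σwᵢ|y−yᵢ|, so x and y are optimised independently as 1-D weighted medians.
Total weight W = 795; half = 397.5.
x-coordinate, sorted with cumulative weight:
  x=2 (N5, w=275) cum 275
  x=3 (N4, w=60) cum 335
  x=8 (N1, w=40) cum 375
  x=9 (N2, w=20) cum 395
  x=11 (N6, w=300) cum 695  ← median
  x=12 (N3, w=100) cum 795
⇒ x* = 11
y-coordinate, sorted with cumulative weight:
  y=0 (N5, w=275) cum 275
  y=1 (N1, w=40) cum 315
  y=1 (N4, w=60) cum 375
  y=2 (N3, w=100) cum 475  ← median
  y=8 (N6, w=300) cum 775
  y=9 (N2, w=20) cum 795
⇒ y* = 2

(11, 2)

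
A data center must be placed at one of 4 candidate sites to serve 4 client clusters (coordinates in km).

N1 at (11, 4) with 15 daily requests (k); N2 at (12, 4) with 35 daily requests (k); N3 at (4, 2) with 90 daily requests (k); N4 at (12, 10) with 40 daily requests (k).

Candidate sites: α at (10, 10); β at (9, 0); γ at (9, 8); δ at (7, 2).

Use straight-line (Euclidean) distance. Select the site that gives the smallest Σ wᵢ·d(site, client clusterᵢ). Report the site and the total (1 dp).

Total weighted distance at each candidate:
  α (10, 10): total = 1292.6
  β (9, 0): total = 1144.4
  γ (9, 8): total = 1089.2
  δ (7, 2): total = 902.9
Minimum is at δ with total 902.9 km.

δ, total 902.9 km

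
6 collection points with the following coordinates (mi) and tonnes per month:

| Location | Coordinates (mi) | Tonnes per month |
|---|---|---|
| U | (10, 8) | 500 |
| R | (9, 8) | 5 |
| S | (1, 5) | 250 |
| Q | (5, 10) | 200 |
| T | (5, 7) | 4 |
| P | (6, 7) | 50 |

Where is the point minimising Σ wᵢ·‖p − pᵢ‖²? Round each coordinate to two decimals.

The minimiser of Σwᵢ‖p−pᵢ‖² is the weighted centroid p* = (Σwᵢpᵢ)/(Σwᵢ).
Σwᵢ = 1009.
Σwᵢxᵢ = 500·10 + 5·9 + 250·1 + 200·5 + 4·5 + 50·6 = 6615.
Σwᵢyᵢ = 500·8 + 5·8 + 250·5 + 200·10 + 4·7 + 50·7 = 7668.
x* = 6615/1009 = 6.56, y* = 7668/1009 = 7.60.

(6.56, 7.60)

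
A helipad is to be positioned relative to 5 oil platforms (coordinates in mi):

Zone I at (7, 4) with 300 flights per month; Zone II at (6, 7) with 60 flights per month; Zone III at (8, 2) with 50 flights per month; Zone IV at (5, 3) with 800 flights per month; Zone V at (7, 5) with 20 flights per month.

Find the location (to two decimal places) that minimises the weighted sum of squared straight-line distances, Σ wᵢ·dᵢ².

(5.69, 3.43)

The minimiser of Σwᵢ‖p−pᵢ‖² is the weighted centroid p* = (Σwᵢpᵢ)/(Σwᵢ).
Σwᵢ = 1230.
Σwᵢxᵢ = 300·7 + 60·6 + 50·8 + 800·5 + 20·7 = 7000.
Σwᵢyᵢ = 300·4 + 60·7 + 50·2 + 800·3 + 20·5 = 4220.
x* = 7000/1230 = 5.69, y* = 4220/1230 = 3.43.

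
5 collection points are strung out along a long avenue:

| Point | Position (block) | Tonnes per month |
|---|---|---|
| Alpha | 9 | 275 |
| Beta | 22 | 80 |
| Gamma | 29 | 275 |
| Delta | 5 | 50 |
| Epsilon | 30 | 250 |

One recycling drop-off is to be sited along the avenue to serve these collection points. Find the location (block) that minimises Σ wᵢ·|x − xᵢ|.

x = 29

For a sum of weighted absolute distances on a line, the optimum is the weighted median (not the mean). Total weight W = 930; half-weight = 465.
Sort by position and accumulate weight:
  block 5 (Delta, w=50) → cum 50
  block 9 (Alpha, w=275) → cum 325
  block 22 (Beta, w=80) → cum 405
  block 29 (Gamma, w=275) → cum 680  ≥ 465 → median here
  block 30 (Epsilon, w=250) → cum 930
Optimal location: block 29.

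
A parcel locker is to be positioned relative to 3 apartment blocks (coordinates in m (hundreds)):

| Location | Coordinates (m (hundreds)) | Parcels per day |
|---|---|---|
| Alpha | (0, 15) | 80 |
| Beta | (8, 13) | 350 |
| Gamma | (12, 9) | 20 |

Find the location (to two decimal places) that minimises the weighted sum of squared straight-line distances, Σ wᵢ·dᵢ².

The minimiser of Σwᵢ‖p−pᵢ‖² is the weighted centroid p* = (Σwᵢpᵢ)/(Σwᵢ).
Σwᵢ = 450.
Σwᵢxᵢ = 80·0 + 350·8 + 20·12 = 3040.
Σwᵢyᵢ = 80·15 + 350·13 + 20·9 = 5930.
x* = 3040/450 = 6.76, y* = 5930/450 = 13.18.

(6.76, 13.18)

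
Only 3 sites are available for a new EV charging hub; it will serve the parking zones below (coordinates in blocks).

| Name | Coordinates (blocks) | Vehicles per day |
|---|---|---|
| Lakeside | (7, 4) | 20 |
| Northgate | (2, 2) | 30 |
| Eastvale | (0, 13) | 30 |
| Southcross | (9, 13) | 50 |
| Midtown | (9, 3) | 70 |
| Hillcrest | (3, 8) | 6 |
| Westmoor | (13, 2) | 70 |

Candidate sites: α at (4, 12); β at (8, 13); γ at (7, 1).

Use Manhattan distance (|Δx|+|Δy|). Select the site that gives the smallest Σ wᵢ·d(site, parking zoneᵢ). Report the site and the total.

Total weighted distance at each candidate:
  α (4, 12): total = 3370
  β (8, 13): total = 2950
  γ (7, 1): total = 2346
Minimum is at γ with total 2346 blocks.

γ, total 2346 blocks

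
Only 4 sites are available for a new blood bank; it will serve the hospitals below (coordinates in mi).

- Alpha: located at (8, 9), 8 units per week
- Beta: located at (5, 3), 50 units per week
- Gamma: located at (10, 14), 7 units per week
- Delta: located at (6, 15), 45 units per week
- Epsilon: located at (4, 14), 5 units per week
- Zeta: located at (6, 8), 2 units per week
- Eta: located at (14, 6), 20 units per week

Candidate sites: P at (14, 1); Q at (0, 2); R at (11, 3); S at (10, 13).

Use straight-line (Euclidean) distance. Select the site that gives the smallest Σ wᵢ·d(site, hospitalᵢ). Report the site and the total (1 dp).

S, total 1007.5 mi

Total weighted distance at each candidate:
  P (14, 1): total = 1565.1
  Q (0, 2): total = 1465.1
  R (11, 3): total = 1180.2
  S (10, 13): total = 1007.5
Minimum is at S with total 1007.5 mi.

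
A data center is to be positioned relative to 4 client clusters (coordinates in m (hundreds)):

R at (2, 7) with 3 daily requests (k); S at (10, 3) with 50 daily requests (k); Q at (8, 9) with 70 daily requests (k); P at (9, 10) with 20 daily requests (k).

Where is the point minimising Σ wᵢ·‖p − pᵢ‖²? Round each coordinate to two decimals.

(8.71, 7.00)

The minimiser of Σwᵢ‖p−pᵢ‖² is the weighted centroid p* = (Σwᵢpᵢ)/(Σwᵢ).
Σwᵢ = 143.
Σwᵢxᵢ = 3·2 + 50·10 + 70·8 + 20·9 = 1246.
Σwᵢyᵢ = 3·7 + 50·3 + 70·9 + 20·10 = 1001.
x* = 1246/143 = 8.71, y* = 1001/143 = 7.00.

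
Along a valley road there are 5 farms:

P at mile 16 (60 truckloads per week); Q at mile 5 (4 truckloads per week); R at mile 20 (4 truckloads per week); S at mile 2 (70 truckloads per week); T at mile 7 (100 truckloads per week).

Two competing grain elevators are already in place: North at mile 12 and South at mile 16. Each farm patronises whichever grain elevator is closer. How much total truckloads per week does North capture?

174

The indifferent point is the midpoint (12+16)/2 = 14; farms left of it (closer to North at 12) go to North, those right go to South.
  S at 2 (w=70) → North
  Q at 5 (w=4) → North
  T at 7 (w=100) → North
  P at 16 (w=60) → South
  R at 20 (w=4) → South
North captures 174; South captures 64.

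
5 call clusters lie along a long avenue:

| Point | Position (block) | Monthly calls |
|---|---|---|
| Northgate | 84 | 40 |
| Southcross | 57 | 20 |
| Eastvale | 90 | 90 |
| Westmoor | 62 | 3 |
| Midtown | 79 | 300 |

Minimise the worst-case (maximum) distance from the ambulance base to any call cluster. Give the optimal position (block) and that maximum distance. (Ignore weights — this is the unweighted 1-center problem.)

The 1-center on a line is the midpoint of the two extreme points: leftmost at 57, rightmost at 90.
Optimal location = (57 + 90)/2 = 73.5; maximum distance = (90 − 57)/2 = 16.5.

location 73.5, max distance 16.5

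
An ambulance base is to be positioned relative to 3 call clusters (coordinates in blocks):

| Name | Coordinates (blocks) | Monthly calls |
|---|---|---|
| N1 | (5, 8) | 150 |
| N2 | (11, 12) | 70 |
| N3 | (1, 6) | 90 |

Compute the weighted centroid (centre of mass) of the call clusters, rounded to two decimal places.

(5.19, 8.32)

The minimiser of Σwᵢ‖p−pᵢ‖² is the weighted centroid p* = (Σwᵢpᵢ)/(Σwᵢ).
Σwᵢ = 310.
Σwᵢxᵢ = 150·5 + 70·11 + 90·1 = 1610.
Σwᵢyᵢ = 150·8 + 70·12 + 90·6 = 2580.
x* = 1610/310 = 5.19, y* = 2580/310 = 8.32.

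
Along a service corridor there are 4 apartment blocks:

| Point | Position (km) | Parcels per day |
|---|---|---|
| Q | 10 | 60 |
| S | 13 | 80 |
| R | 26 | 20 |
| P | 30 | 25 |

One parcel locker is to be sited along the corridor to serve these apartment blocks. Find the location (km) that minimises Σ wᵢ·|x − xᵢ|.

x = 13

For a sum of weighted absolute distances on a line, the optimum is the weighted median (not the mean). Total weight W = 185; half-weight = 92.5.
Sort by position and accumulate weight:
  km 10 (Q, w=60) → cum 60
  km 13 (S, w=80) → cum 140  ≥ 92.5 → median here
  km 26 (R, w=20) → cum 160
  km 30 (P, w=25) → cum 185
Optimal location: km 13.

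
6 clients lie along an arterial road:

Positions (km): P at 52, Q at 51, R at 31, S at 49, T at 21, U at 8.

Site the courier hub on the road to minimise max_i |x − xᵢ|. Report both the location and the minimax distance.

location 30, max distance 22

The 1-center on a line is the midpoint of the two extreme points: leftmost at 8, rightmost at 52.
Optimal location = (8 + 52)/2 = 30; maximum distance = (52 − 8)/2 = 22.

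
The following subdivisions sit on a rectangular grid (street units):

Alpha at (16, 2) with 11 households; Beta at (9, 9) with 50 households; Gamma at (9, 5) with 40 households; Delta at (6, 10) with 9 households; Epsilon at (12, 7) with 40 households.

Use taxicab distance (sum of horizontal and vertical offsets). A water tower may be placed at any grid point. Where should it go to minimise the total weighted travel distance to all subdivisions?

Manhattan distance separates: Σwᵢ(|x−xᵢ|+|y−yᵢ|) = Σwᵢ|x−xᵢ| + Σwᵢ|y−yᵢ|, so x and y are optimised independently as 1-D weighted medians.
Total weight W = 150; half = 75.
x-coordinate, sorted with cumulative weight:
  x=6 (Delta, w=9) cum 9
  x=9 (Beta, w=50) cum 59
  x=9 (Gamma, w=40) cum 99  ← median
  x=12 (Epsilon, w=40) cum 139
  x=16 (Alpha, w=11) cum 150
⇒ x* = 9
y-coordinate, sorted with cumulative weight:
  y=2 (Alpha, w=11) cum 11
  y=5 (Gamma, w=40) cum 51
  y=7 (Epsilon, w=40) cum 91  ← median
  y=9 (Beta, w=50) cum 141
  y=10 (Delta, w=9) cum 150
⇒ y* = 7

(9, 7)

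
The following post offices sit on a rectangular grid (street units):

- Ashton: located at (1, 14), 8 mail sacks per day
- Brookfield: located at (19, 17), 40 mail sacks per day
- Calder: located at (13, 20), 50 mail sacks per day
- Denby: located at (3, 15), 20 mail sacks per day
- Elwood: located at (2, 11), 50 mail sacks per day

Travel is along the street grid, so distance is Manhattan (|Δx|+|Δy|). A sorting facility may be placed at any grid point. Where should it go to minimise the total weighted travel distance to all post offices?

(13, 17)

Manhattan distance separates: Σwᵢ(|x−xᵢ|+|y−yᵢ|) = Σwᵢ|x−xᵢ| + Σwᵢ|y−yᵢ|, so x and y are optimised independently as 1-D weighted medians.
Total weight W = 168; half = 84.
x-coordinate, sorted with cumulative weight:
  x=1 (Ashton, w=8) cum 8
  x=2 (Elwood, w=50) cum 58
  x=3 (Denby, w=20) cum 78
  x=13 (Calder, w=50) cum 128  ← median
  x=19 (Brookfield, w=40) cum 168
⇒ x* = 13
y-coordinate, sorted with cumulative weight:
  y=11 (Elwood, w=50) cum 50
  y=14 (Ashton, w=8) cum 58
  y=15 (Denby, w=20) cum 78
  y=17 (Brookfield, w=40) cum 118  ← median
  y=20 (Calder, w=50) cum 168
⇒ y* = 17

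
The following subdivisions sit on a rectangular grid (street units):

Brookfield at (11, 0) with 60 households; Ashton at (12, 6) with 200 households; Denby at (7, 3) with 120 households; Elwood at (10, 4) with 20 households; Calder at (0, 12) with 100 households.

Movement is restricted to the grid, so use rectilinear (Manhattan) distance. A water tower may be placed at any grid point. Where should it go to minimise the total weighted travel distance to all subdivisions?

(11, 6)

Manhattan distance separates: Σwᵢ(|x−xᵢ|+|y−yᵢ|) = Σwᵢ|x−xᵢ| + Σwᵢ|y−yᵢ|, so x and y are optimised independently as 1-D weighted medians.
Total weight W = 500; half = 250.
x-coordinate, sorted with cumulative weight:
  x=0 (Calder, w=100) cum 100
  x=7 (Denby, w=120) cum 220
  x=10 (Elwood, w=20) cum 240
  x=11 (Brookfield, w=60) cum 300  ← median
  x=12 (Ashton, w=200) cum 500
⇒ x* = 11
y-coordinate, sorted with cumulative weight:
  y=0 (Brookfield, w=60) cum 60
  y=3 (Denby, w=120) cum 180
  y=4 (Elwood, w=20) cum 200
  y=6 (Ashton, w=200) cum 400  ← median
  y=12 (Calder, w=100) cum 500
⇒ y* = 6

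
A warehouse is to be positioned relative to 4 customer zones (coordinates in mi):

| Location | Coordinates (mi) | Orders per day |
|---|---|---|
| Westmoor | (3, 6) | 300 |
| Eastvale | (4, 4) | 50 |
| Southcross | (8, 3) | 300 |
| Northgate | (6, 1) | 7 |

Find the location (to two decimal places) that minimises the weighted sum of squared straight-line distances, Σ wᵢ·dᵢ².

(5.39, 4.42)

The minimiser of Σwᵢ‖p−pᵢ‖² is the weighted centroid p* = (Σwᵢpᵢ)/(Σwᵢ).
Σwᵢ = 657.
Σwᵢxᵢ = 300·3 + 50·4 + 300·8 + 7·6 = 3542.
Σwᵢyᵢ = 300·6 + 50·4 + 300·3 + 7·1 = 2907.
x* = 3542/657 = 5.39, y* = 2907/657 = 4.42.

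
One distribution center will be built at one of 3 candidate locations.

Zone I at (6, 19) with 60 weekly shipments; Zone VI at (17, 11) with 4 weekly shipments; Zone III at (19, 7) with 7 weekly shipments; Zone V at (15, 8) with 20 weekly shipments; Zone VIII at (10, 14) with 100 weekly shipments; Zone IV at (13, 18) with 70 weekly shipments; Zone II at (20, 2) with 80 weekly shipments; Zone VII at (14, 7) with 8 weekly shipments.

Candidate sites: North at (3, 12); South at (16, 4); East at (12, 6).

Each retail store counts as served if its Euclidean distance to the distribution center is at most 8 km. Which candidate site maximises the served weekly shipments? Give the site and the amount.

Coverage radius r = 8 km; a point is covered iff (Δx)²+(Δy)² ≤ 8² = 64.
  North (3, 12): covers {Zone I, Zone VIII} → 160
  South (16, 4): covers {Zone VI, Zone III, Zone V, Zone II, Zone VII} → 119
  East (12, 6): covers {Zone VI, Zone III, Zone V, Zone VII} → 39
Maximum coverage at North: 160 weekly shipments.

North, covering 160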